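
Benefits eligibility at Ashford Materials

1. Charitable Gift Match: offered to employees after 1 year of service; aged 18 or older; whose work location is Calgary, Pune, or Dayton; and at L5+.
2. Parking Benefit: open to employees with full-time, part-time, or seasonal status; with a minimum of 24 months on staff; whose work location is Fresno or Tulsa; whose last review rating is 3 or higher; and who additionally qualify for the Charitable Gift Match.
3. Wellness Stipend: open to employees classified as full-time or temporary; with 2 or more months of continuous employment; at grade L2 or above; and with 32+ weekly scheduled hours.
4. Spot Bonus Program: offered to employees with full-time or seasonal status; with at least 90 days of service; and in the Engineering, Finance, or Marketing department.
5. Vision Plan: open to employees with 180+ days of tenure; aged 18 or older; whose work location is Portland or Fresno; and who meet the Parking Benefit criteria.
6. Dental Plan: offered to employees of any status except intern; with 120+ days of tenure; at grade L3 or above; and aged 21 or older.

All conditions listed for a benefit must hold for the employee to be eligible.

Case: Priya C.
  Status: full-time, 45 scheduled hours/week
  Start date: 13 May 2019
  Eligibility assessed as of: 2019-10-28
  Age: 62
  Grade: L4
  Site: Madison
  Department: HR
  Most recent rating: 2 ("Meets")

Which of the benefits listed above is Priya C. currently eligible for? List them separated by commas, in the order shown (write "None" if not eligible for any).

Service from 13 May 2019 to 2019-10-28: 168 days.
Charitable Gift Match — service 168 days < 1 year (≈365 days) ✗ → not eligible.
Parking Benefit — status full-time ✓; service 168 days < 24 months (≈720 days) ✗ → not eligible.
Wellness Stipend — status full-time ✓; service 168 days ≥ 2 months (≈60 days) ✓; grade L4 ≥ L2 ✓; 45 hrs/wk ≥ 32 ✓ → eligible.
Spot Bonus Program — status full-time ✓; service 168 days ≥ 90 days ✓; dept HR ✗ → not eligible.
Vision Plan — service 168 days < 180 days ✗ → not eligible.
Dental Plan — status full-time ✓ (not excluded); service 168 days ≥ 120 days ✓; grade L4 ≥ L3 ✓; age 62 ≥ 21 ✓ → eligible.

Wellness Stipend, Dental Plan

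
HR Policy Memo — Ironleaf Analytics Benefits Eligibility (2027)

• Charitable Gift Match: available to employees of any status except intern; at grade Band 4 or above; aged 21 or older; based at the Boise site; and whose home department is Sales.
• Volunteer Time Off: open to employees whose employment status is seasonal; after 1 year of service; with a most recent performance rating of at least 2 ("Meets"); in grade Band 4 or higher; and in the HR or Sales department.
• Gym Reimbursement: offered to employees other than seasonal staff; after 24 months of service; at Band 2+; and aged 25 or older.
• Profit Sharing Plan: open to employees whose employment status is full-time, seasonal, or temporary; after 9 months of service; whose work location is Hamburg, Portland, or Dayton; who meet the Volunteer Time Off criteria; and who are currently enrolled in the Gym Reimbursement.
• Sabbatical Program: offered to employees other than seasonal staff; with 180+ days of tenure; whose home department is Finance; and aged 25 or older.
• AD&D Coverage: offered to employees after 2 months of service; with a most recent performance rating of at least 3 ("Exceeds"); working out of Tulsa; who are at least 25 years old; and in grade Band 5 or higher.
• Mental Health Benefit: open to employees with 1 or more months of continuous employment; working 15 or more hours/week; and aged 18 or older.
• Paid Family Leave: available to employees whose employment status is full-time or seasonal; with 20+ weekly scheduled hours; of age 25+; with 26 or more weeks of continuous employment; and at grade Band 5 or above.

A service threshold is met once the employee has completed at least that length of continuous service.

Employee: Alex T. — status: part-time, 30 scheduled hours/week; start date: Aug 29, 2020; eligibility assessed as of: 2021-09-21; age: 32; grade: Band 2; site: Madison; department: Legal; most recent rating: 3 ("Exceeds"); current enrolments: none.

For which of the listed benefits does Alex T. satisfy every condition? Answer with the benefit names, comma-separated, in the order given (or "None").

Mental Health Benefit

Service from Aug 29, 2020 to 2021-09-21: 388 days.
Charitable Gift Match — status part-time ✓ (not excluded); grade Band 2 < Band 4 ✗ → not eligible.
Volunteer Time Off — status part-time ✗ (requires seasonal) → not eligible.
Gym Reimbursement — status part-time ✓ (not excluded); service 388 days < 24 months (≈720 days) ✗ → not eligible.
Profit Sharing Plan — status part-time ✗ (requires full-time, seasonal, or temporary) → not eligible.
Sabbatical Program — status part-time ✓ (not excluded); service 388 days ≥ 180 days ✓; dept Legal ✗ → not eligible.
AD&D Coverage — service 388 days ≥ 2 months (≈60 days) ✓; rating 3 ≥ 3 ✓; site Madison ✗ (not Tulsa) → not eligible.
Mental Health Benefit — service 388 days ≥ 1 month (≈30 days) ✓; 30 hrs/wk ≥ 15 ✓; age 32 ≥ 18 ✓ → eligible.
Paid Family Leave — status part-time ✗ (requires full-time or seasonal) → not eligible.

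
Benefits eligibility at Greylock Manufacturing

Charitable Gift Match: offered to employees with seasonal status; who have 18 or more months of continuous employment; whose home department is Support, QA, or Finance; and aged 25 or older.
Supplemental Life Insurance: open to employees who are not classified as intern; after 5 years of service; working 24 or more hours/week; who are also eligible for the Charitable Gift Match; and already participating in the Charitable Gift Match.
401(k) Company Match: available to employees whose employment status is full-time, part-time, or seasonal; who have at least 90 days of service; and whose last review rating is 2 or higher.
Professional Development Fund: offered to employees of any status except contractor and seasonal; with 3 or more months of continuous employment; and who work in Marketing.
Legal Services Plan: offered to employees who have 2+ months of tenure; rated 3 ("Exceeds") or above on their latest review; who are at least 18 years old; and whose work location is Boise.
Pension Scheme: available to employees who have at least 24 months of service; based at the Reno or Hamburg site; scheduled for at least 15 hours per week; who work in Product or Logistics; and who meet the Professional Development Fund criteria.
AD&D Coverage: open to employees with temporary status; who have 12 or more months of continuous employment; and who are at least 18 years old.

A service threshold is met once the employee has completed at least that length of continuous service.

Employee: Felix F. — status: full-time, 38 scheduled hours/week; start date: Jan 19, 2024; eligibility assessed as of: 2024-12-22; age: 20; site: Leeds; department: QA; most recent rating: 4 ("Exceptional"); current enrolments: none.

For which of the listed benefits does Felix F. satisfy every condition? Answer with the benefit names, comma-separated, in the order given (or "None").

Service from Jan 19, 2024 to 2024-12-22: 338 days.
Charitable Gift Match — status full-time ✗ (requires seasonal) → not eligible.
Supplemental Life Insurance — status full-time ✓ (not excluded); service 338 days < 5 years (≈1825 days) ✗ → not eligible.
401(k) Company Match — status full-time ✓; service 338 days ≥ 90 days ✓; rating 4 ≥ 2 ✓ → eligible.
Professional Development Fund — status full-time ✓ (not excluded); service 338 days ≥ 3 months (≈90 days) ✓; dept QA ✗ → not eligible.
Legal Services Plan — service 338 days ≥ 2 months (≈60 days) ✓; rating 4 ≥ 3 ✓; age 20 ≥ 18 ✓; site Leeds ✗ (not Boise) → not eligible.
Pension Scheme — service 338 days < 24 months (≈720 days) ✗ → not eligible.
AD&D Coverage — status full-time ✗ (requires temporary) → not eligible.

401(k) Company Match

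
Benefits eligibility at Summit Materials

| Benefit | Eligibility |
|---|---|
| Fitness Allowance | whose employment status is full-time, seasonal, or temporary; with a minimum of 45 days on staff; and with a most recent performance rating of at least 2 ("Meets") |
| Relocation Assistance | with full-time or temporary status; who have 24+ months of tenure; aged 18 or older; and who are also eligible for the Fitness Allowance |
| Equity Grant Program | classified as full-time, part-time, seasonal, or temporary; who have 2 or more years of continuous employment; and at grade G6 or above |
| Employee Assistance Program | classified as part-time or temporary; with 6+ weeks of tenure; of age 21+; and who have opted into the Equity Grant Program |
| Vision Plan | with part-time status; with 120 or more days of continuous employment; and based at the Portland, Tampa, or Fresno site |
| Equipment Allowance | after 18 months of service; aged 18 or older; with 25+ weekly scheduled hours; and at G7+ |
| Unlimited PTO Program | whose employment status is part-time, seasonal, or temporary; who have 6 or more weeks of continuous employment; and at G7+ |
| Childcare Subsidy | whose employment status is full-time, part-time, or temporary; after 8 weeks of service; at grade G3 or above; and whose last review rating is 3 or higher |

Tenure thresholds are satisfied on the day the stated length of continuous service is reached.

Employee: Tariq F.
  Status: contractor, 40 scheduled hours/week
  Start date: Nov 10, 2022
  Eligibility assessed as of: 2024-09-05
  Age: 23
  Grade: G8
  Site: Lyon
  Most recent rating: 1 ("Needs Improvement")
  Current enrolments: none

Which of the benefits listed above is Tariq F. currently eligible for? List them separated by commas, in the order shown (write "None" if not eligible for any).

Equipment Allowance

Service from Nov 10, 2022 to 2024-09-05: 665 days.
Fitness Allowance — status contractor ✗ (requires full-time, seasonal, or temporary) → not eligible.
Relocation Assistance — status contractor ✗ (requires full-time or temporary) → not eligible.
Equity Grant Program — status contractor ✗ (requires full-time, part-time, seasonal, or temporary) → not eligible.
Employee Assistance Program — status contractor ✗ (requires part-time or temporary) → not eligible.
Vision Plan — status contractor ✗ (requires part-time) → not eligible.
Equipment Allowance — service 665 days ≥ 18 months (≈540 days) ✓; age 23 ≥ 18 ✓; 40 hrs/wk ≥ 25 ✓; grade G8 ≥ G7 ✓ → eligible.
Unlimited PTO Program — status contractor ✗ (requires part-time, seasonal, or temporary) → not eligible.
Childcare Subsidy — status contractor ✗ (requires full-time, part-time, or temporary) → not eligible.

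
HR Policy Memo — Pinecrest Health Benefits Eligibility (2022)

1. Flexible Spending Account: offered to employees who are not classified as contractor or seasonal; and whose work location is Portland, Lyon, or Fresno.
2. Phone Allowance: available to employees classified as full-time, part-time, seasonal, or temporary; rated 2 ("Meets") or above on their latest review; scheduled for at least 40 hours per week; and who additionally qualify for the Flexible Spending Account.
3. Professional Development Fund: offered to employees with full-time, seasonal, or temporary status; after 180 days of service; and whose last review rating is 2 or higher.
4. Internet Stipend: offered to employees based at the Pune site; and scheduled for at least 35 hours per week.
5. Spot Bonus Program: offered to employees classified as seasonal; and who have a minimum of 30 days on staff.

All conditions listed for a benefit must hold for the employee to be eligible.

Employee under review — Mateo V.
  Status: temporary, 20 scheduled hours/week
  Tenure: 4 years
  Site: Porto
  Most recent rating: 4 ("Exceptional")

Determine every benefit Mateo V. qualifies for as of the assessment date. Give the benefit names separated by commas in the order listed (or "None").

Professional Development Fund

Flexible Spending Account — status temporary ✓ (not excluded); site Porto ✗ (not Portland, Lyon, or Fresno) → not eligible.
Phone Allowance — status temporary ✓; rating 4 ≥ 2 ✓; 20 hrs/wk < 40 ✗ → not eligible.
Professional Development Fund — status temporary ✓; service 4 years ≥ 180 days ✓; rating 4 ≥ 2 ✓ → eligible.
Internet Stipend — site Porto ✗ (not Pune) → not eligible.
Spot Bonus Program — status temporary ✗ (requires seasonal) → not eligible.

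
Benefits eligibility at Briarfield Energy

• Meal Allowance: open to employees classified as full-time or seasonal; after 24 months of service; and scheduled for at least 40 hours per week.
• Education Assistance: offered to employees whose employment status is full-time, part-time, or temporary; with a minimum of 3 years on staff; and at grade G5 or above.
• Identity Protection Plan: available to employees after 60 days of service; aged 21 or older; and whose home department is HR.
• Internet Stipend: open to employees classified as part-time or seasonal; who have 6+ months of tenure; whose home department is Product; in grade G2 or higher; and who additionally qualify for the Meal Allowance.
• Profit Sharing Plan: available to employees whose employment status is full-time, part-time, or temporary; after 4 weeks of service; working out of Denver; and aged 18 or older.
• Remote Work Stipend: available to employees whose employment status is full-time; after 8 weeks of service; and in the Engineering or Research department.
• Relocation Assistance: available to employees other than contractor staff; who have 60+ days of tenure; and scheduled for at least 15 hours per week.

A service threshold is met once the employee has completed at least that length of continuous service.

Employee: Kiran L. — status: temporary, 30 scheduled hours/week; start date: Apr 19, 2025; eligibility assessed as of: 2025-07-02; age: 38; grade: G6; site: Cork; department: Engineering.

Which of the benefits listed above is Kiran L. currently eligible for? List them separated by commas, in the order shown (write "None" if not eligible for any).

Service from Apr 19, 2025 to 2025-07-02: 74 days.
Meal Allowance — status temporary ✗ (requires full-time or seasonal) → not eligible.
Education Assistance — status temporary ✓; service 74 days < 3 years (≈1095 days) ✗ → not eligible.
Identity Protection Plan — service 74 days ≥ 60 days ✓; age 38 ≥ 21 ✓; dept Engineering ✗ → not eligible.
Internet Stipend — status temporary ✗ (requires part-time or seasonal) → not eligible.
Profit Sharing Plan — status temporary ✓; service 74 days ≥ 4 weeks (≈28 days) ✓; site Cork ✗ (not Denver) → not eligible.
Remote Work Stipend — status temporary ✗ (requires full-time) → not eligible.
Relocation Assistance — status temporary ✓ (not excluded); service 74 days ≥ 60 days ✓; 30 hrs/wk ≥ 15 ✓ → eligible.

Relocation Assistance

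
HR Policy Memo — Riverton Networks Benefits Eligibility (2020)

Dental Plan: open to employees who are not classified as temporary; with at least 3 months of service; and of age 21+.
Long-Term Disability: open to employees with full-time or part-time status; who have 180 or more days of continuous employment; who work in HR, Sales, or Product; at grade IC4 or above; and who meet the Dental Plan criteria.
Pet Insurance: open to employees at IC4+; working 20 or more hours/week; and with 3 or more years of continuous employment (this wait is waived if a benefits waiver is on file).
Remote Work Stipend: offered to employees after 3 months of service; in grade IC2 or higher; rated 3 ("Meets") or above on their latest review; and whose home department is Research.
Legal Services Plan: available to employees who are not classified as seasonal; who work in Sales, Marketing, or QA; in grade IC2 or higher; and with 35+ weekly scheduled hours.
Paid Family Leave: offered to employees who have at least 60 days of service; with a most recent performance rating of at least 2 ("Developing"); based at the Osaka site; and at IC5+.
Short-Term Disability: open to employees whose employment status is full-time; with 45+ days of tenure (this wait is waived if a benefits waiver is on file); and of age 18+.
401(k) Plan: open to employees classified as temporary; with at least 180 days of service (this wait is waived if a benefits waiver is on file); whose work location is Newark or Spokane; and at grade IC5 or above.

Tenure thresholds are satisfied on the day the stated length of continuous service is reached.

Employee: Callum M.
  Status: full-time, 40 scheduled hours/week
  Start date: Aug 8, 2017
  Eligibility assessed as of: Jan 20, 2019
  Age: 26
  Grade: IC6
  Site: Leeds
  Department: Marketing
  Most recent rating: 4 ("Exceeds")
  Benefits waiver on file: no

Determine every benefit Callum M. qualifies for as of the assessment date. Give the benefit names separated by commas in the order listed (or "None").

Service from Aug 8, 2017 to Jan 20, 2019: 530 days.
Dental Plan — status full-time ✓ (not excluded); service 530 days ≥ 3 months (≈90 days) ✓; age 26 ≥ 21 ✓ → eligible.
Long-Term Disability — status full-time ✓; service 530 days ≥ 180 days ✓; dept Marketing ✗ → not eligible.
Pet Insurance — grade IC6 ≥ IC4 ✓; 40 hrs/wk ≥ 20 ✓; no waiver, service 530 days < 3 years (≈1095 days) ✗ → not eligible.
Remote Work Stipend — service 530 days ≥ 3 months (≈90 days) ✓; grade IC6 ≥ IC2 ✓; rating 4 ≥ 3 ✓; dept Marketing ✗ → not eligible.
Legal Services Plan — status full-time ✓ (not excluded); dept Marketing ✓; grade IC6 ≥ IC2 ✓; 40 hrs/wk ≥ 35 ✓ → eligible.
Paid Family Leave — service 530 days ≥ 60 days ✓; rating 4 ≥ 2 ✓; site Leeds ✗ (not Osaka) → not eligible.
Short-Term Disability — status full-time ✓; no waiver, service 530 days ≥ 45 days ✓; age 26 ≥ 18 ✓ → eligible.
401(k) Plan — status full-time ✗ (requires temporary) → not eligible.

Dental Plan, Legal Services Plan, Short-Term Disability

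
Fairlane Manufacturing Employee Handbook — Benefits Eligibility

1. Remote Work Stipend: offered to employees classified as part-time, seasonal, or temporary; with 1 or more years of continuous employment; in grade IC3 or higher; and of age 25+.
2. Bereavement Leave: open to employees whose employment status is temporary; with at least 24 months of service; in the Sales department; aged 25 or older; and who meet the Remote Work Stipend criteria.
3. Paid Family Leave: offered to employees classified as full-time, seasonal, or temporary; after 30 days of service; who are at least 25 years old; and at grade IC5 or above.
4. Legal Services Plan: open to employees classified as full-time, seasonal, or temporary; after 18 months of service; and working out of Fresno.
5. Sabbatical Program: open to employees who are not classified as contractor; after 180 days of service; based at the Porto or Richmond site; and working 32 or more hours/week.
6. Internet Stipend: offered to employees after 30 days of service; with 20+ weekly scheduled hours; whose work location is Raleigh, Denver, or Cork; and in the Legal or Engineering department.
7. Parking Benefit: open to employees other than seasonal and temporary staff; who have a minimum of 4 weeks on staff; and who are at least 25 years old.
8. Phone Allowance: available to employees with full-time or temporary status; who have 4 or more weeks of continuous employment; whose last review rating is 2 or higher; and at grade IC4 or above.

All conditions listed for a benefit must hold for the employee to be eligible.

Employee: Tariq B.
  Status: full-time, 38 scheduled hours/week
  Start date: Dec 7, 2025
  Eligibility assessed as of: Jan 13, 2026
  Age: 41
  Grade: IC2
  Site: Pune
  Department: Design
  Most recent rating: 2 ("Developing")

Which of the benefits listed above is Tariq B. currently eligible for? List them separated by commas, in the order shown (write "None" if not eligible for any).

Service from Dec 7, 2025 to Jan 13, 2026: 37 days.
Remote Work Stipend — status full-time ✗ (requires part-time, seasonal, or temporary) → not eligible.
Bereavement Leave — status full-time ✗ (requires temporary) → not eligible.
Paid Family Leave — status full-time ✓; service 37 days ≥ 30 days ✓; age 41 ≥ 25 ✓; grade IC2 < IC5 ✗ → not eligible.
Legal Services Plan — status full-time ✓; service 37 days < 18 months (≈540 days) ✗ → not eligible.
Sabbatical Program — status full-time ✓ (not excluded); service 37 days < 180 days ✗ → not eligible.
Internet Stipend — service 37 days ≥ 30 days ✓; 38 hrs/wk ≥ 20 ✓; site Pune ✗ (not Raleigh, Denver, or Cork) → not eligible.
Parking Benefit — status full-time ✓ (not excluded); service 37 days ≥ 4 weeks (≈28 days) ✓; age 41 ≥ 25 ✓ → eligible.
Phone Allowance — status full-time ✓; service 37 days ≥ 4 weeks (≈28 days) ✓; rating 2 ≥ 2 ✓; grade IC2 < IC4 ✗ → not eligible.

Parking Benefit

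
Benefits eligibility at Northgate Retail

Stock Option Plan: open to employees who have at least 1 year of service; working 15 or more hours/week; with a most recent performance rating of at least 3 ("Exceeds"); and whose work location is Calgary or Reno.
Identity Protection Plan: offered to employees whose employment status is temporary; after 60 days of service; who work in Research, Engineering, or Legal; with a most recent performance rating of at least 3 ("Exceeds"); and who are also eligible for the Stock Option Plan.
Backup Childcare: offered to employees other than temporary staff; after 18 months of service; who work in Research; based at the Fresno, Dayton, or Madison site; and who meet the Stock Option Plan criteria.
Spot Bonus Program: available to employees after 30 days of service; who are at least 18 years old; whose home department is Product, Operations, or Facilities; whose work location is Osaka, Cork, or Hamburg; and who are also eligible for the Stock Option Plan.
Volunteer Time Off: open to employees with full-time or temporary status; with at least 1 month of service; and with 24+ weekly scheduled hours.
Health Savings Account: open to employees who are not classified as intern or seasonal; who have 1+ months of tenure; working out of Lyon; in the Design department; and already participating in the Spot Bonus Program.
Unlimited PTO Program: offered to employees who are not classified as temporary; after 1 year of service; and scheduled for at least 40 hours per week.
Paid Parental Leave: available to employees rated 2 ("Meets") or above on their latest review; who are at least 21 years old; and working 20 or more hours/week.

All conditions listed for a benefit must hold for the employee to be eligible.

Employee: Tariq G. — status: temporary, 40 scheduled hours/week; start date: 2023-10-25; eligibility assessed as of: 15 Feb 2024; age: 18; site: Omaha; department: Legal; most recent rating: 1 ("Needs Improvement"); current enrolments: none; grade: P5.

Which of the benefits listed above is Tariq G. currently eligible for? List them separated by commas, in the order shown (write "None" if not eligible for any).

Volunteer Time Off

Service from 2023-10-25 to 15 Feb 2024: 113 days.
Stock Option Plan — service 113 days < 1 year (≈365 days) ✗ → not eligible.
Identity Protection Plan — status temporary ✓; service 113 days ≥ 60 days ✓; dept Legal ✓; rating 1 < 3 ✗ → not eligible.
Backup Childcare — status temporary ✗ (excluded) → not eligible.
Spot Bonus Program — service 113 days ≥ 30 days ✓; age 18 ≥ 18 ✓; dept Legal ✗ → not eligible.
Volunteer Time Off — status temporary ✓; service 113 days ≥ 1 month (≈30 days) ✓; 40 hrs/wk ≥ 24 ✓ → eligible.
Health Savings Account — status temporary ✓ (not excluded); service 113 days ≥ 1 month (≈30 days) ✓; site Omaha ✗ (not Lyon) → not eligible.
Unlimited PTO Program — status temporary ✗ (excluded) → not eligible.
Paid Parental Leave — rating 1 < 2 ✗ → not eligible.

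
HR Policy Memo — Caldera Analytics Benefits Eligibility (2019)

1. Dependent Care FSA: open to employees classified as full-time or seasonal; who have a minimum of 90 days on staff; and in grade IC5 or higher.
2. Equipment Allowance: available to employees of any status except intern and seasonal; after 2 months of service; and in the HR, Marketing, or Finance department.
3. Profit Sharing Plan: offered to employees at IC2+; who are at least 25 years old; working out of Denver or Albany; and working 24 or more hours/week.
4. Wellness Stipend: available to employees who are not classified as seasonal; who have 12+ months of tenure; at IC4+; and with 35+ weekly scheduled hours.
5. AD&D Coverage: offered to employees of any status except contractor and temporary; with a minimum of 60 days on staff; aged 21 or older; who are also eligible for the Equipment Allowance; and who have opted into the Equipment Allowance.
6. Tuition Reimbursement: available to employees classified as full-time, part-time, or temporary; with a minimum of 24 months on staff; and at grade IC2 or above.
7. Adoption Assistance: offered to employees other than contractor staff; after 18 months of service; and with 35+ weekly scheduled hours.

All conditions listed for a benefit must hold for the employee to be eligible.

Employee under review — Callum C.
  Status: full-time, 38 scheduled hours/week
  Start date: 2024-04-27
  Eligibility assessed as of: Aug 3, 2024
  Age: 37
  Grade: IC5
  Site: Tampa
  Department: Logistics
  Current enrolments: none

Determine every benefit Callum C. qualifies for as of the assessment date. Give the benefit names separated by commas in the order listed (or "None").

Dependent Care FSA

Service from 2024-04-27 to Aug 3, 2024: 98 days.
Dependent Care FSA — status full-time ✓; service 98 days ≥ 90 days ✓; grade IC5 ≥ IC5 ✓ → eligible.
Equipment Allowance — status full-time ✓ (not excluded); service 98 days ≥ 2 months (≈60 days) ✓; dept Logistics ✗ → not eligible.
Profit Sharing Plan — grade IC5 ≥ IC2 ✓; age 37 ≥ 25 ✓; site Tampa ✗ (not Denver or Albany) → not eligible.
Wellness Stipend — status full-time ✓ (not excluded); service 98 days < 12 months (≈360 days) ✗ → not eligible.
AD&D Coverage — status full-time ✓ (not excluded); service 98 days ≥ 60 days ✓; age 37 ≥ 21 ✓; not eligible for Equipment Allowance ✗ → not eligible.
Tuition Reimbursement — status full-time ✓; service 98 days < 24 months (≈720 days) ✗ → not eligible.
Adoption Assistance — status full-time ✓ (not excluded); service 98 days < 18 months (≈540 days) ✗ → not eligible.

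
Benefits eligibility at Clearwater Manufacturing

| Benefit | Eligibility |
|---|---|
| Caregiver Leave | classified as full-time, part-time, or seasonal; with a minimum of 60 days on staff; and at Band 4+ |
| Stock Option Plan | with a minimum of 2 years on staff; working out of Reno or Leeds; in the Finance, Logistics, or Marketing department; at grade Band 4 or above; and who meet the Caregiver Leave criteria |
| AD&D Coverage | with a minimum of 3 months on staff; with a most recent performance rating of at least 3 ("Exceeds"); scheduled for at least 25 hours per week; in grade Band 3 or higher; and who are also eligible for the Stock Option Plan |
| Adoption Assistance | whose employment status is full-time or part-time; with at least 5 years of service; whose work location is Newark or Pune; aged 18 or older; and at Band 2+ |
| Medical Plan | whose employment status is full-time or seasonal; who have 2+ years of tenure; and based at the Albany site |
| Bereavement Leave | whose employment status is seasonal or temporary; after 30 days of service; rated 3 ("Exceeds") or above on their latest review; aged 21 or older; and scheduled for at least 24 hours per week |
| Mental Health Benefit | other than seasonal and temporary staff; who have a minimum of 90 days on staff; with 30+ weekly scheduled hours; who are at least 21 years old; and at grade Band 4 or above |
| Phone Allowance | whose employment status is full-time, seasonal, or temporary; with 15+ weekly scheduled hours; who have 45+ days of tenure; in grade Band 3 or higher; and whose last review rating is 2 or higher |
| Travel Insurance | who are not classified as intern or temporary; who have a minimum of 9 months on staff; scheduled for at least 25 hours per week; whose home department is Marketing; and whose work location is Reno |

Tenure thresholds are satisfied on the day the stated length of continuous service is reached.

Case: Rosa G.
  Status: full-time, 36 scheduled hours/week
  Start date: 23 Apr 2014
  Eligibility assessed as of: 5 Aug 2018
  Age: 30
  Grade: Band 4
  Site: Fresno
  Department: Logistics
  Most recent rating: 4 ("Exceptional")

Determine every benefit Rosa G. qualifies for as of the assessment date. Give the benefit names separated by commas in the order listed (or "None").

Caregiver Leave, Mental Health Benefit, Phone Allowance

Service from 23 Apr 2014 to 5 Aug 2018: 1565 days.
Caregiver Leave — status full-time ✓; service 1565 days ≥ 60 days ✓; grade Band 4 ≥ Band 4 ✓ → eligible.
Stock Option Plan — service 1565 days ≥ 2 years (≈730 days) ✓; site Fresno ✗ (not Reno or Leeds) → not eligible.
AD&D Coverage — service 1565 days ≥ 3 months (≈90 days) ✓; rating 4 ≥ 3 ✓; 36 hrs/wk ≥ 25 ✓; grade Band 4 ≥ Band 3 ✓; not eligible for Stock Option Plan ✗ → not eligible.
Adoption Assistance — status full-time ✓; service 1565 days < 5 years (≈1825 days) ✗ → not eligible.
Medical Plan — status full-time ✓; service 1565 days ≥ 2 years (≈730 days) ✓; site Fresno ✗ (not Albany) → not eligible.
Bereavement Leave — status full-time ✗ (requires seasonal or temporary) → not eligible.
Mental Health Benefit — status full-time ✓ (not excluded); service 1565 days ≥ 90 days ✓; 36 hrs/wk ≥ 30 ✓; age 30 ≥ 21 ✓; grade Band 4 ≥ Band 4 ✓ → eligible.
Phone Allowance — status full-time ✓; 36 hrs/wk ≥ 15 ✓; service 1565 days ≥ 45 days ✓; grade Band 4 ≥ Band 3 ✓; rating 4 ≥ 2 ✓ → eligible.
Travel Insurance — status full-time ✓ (not excluded); service 1565 days ≥ 9 months (≈270 days) ✓; 36 hrs/wk ≥ 25 ✓; dept Logistics ✗ → not eligible.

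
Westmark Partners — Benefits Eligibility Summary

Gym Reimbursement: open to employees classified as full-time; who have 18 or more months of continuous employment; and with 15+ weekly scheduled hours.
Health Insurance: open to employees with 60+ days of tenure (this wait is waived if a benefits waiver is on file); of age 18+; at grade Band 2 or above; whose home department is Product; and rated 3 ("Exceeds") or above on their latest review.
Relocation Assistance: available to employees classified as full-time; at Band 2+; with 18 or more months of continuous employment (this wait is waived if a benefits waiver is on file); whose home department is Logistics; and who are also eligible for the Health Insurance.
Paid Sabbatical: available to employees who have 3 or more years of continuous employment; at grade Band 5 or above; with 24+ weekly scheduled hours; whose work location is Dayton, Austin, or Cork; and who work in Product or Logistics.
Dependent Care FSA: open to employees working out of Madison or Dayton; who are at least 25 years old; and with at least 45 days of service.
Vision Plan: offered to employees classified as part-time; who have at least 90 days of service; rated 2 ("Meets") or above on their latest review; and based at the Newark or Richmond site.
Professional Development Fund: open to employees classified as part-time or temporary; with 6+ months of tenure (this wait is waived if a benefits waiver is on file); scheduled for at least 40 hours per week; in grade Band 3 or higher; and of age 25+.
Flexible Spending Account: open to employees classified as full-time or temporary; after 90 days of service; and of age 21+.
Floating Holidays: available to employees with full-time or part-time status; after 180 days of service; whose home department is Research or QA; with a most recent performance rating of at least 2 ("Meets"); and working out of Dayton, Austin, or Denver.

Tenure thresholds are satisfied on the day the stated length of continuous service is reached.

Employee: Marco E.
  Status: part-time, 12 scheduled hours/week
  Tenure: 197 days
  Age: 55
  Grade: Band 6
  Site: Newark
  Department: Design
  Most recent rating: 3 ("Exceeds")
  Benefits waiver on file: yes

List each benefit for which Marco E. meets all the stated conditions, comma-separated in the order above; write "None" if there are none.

Gym Reimbursement — status part-time ✗ (requires full-time) → not eligible.
Health Insurance — benefits waiver on file ✓; age 55 ≥ 18 ✓; grade Band 6 ≥ Band 2 ✓; dept Design ✗ → not eligible.
Relocation Assistance — status part-time ✗ (requires full-time) → not eligible.
Paid Sabbatical — service 197 days < 3 years (≈1095 days) ✗ → not eligible.
Dependent Care FSA — site Newark ✗ (not Madison or Dayton) → not eligible.
Vision Plan — status part-time ✓; service 197 days ≥ 90 days ✓; rating 3 ≥ 2 ✓; site Newark ✓ → eligible.
Professional Development Fund — status part-time ✓; benefits waiver on file ✓; 12 hrs/wk < 40 ✗ → not eligible.
Flexible Spending Account — status part-time ✗ (requires full-time or temporary) → not eligible.
Floating Holidays — status part-time ✓; service 197 days ≥ 180 days ✓; dept Design ✗ → not eligible.

Vision Plan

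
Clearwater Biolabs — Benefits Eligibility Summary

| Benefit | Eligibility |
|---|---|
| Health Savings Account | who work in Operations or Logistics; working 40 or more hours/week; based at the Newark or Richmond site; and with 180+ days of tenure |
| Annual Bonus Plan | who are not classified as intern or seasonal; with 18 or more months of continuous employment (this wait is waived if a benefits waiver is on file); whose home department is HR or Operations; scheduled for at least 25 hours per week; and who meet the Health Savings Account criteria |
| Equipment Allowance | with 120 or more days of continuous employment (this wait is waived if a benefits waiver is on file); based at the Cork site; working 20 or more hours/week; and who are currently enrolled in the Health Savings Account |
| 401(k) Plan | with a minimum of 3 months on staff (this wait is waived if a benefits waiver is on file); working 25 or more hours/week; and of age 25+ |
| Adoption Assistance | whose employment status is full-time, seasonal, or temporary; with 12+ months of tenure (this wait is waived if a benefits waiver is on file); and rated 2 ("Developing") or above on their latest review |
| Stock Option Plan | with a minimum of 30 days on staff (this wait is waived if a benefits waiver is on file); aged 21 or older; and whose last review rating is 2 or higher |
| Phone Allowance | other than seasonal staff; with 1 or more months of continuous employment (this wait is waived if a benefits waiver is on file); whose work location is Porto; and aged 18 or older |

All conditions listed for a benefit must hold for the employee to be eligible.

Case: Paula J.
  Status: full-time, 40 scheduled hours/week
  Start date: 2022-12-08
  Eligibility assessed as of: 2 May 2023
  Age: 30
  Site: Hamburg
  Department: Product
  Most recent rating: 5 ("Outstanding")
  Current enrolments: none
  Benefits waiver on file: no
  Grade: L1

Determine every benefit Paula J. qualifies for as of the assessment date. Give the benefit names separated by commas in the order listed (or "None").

Service from 2022-12-08 to 2 May 2023: 145 days.
Health Savings Account — dept Product ✗ → not eligible.
Annual Bonus Plan — status full-time ✓ (not excluded); no waiver, service 145 days < 18 months (≈540 days) ✗ → not eligible.
Equipment Allowance — no waiver, service 145 days ≥ 120 days ✓; site Hamburg ✗ (not Cork) → not eligible.
401(k) Plan — no waiver, service 145 days ≥ 3 months (≈90 days) ✓; 40 hrs/wk ≥ 25 ✓; age 30 ≥ 25 ✓ → eligible.
Adoption Assistance — status full-time ✓; no waiver, service 145 days < 12 months (≈360 days) ✗ → not eligible.
Stock Option Plan — no waiver, service 145 days ≥ 30 days ✓; age 30 ≥ 21 ✓; rating 5 ≥ 2 ✓ → eligible.
Phone Allowance — status full-time ✓ (not excluded); no waiver, service 145 days ≥ 1 month (≈30 days) ✓; site Hamburg ✗ (not Porto) → not eligible.

401(k) Plan, Stock Option Plan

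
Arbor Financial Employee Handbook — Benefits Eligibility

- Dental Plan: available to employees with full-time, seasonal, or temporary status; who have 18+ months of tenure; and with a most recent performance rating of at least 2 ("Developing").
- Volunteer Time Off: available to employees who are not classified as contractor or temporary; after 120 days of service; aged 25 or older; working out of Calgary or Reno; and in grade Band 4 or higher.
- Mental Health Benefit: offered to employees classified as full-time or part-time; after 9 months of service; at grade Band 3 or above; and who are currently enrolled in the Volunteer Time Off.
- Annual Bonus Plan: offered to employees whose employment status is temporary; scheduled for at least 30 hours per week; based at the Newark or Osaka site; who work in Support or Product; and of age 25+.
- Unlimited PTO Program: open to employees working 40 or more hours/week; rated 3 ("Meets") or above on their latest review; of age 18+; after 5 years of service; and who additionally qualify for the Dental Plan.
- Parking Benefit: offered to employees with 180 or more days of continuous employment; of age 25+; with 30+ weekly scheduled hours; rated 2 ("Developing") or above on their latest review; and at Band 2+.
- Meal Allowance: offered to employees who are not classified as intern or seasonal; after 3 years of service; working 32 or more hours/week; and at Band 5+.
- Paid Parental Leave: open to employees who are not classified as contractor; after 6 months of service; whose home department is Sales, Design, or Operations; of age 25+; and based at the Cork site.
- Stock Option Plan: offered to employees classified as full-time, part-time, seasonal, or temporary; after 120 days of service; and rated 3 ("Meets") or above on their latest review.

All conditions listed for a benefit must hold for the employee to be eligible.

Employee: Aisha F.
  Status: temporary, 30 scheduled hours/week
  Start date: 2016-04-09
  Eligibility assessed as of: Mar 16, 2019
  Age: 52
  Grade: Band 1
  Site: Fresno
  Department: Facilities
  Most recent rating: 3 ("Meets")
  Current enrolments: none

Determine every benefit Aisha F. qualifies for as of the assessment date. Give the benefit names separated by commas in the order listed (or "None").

Service from 2016-04-09 to Mar 16, 2019: 1071 days.
Dental Plan — status temporary ✓; service 1071 days ≥ 18 months (≈540 days) ✓; rating 3 ≥ 2 ✓ → eligible.
Volunteer Time Off — status temporary ✗ (excluded) → not eligible.
Mental Health Benefit — status temporary ✗ (requires full-time or part-time) → not eligible.
Annual Bonus Plan — status temporary ✓; 30 hrs/wk ≥ 30 ✓; site Fresno ✗ (not Newark or Osaka) → not eligible.
Unlimited PTO Program — 30 hrs/wk < 40 ✗ → not eligible.
Parking Benefit — service 1071 days ≥ 180 days ✓; age 52 ≥ 25 ✓; 30 hrs/wk ≥ 30 ✓; rating 3 ≥ 2 ✓; grade Band 1 < Band 2 ✗ → not eligible.
Meal Allowance — status temporary ✓ (not excluded); service 1071 days < 3 years (≈1095 days) ✗ → not eligible.
Paid Parental Leave — status temporary ✓ (not excluded); service 1071 days ≥ 6 months (≈180 days) ✓; dept Facilities ✗ → not eligible.
Stock Option Plan — status temporary ✓; service 1071 days ≥ 120 days ✓; rating 3 ≥ 3 ✓ → eligible.

Dental Plan, Stock Option Plan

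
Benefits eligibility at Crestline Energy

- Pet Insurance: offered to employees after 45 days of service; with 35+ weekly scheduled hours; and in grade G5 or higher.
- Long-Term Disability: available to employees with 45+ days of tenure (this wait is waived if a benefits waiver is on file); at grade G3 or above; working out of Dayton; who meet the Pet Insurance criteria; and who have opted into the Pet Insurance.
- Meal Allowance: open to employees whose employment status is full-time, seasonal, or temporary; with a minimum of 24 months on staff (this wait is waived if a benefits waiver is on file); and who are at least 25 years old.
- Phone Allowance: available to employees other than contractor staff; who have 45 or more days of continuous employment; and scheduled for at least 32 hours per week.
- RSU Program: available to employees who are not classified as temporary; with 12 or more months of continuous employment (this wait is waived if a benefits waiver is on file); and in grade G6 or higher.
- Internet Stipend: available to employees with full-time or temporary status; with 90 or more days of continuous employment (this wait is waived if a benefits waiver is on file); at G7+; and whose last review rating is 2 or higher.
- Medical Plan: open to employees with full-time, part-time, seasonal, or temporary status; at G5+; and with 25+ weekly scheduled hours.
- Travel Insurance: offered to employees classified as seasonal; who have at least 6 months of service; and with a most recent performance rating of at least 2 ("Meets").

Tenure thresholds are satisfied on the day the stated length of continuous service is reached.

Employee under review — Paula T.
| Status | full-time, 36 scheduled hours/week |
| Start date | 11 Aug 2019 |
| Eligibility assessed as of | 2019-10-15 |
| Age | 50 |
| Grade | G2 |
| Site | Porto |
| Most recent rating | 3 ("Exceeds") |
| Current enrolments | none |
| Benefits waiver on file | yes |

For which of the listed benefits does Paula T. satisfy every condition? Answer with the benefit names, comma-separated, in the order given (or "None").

Service from 11 Aug 2019 to 2019-10-15: 65 days.
Pet Insurance — service 65 days ≥ 45 days ✓; 36 hrs/wk ≥ 35 ✓; grade G2 < G5 ✗ → not eligible.
Long-Term Disability — benefits waiver on file ✓; grade G2 < G3 ✗ → not eligible.
Meal Allowance — status full-time ✓; benefits waiver on file ✓; age 50 ≥ 25 ✓ → eligible.
Phone Allowance — status full-time ✓ (not excluded); service 65 days ≥ 45 days ✓; 36 hrs/wk ≥ 32 ✓ → eligible.
RSU Program — status full-time ✓ (not excluded); benefits waiver on file ✓; grade G2 < G6 ✗ → not eligible.
Internet Stipend — status full-time ✓; benefits waiver on file ✓; grade G2 < G7 ✗ → not eligible.
Medical Plan — status full-time ✓; grade G2 < G5 ✗ → not eligible.
Travel Insurance — status full-time ✗ (requires seasonal) → not eligible.

Meal Allowance, Phone Allowance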